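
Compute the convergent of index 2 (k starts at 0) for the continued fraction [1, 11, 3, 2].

Using pₖ = aₖpₖ₋₁ + pₖ₋₂, qₖ = aₖqₖ₋₁ + qₖ₋₂ (with p₋₁=1, p₋₂=0, q₋₁=0, q₋₂=1):
  k=0: a=1, p=1, q=1
  k=1: a=11, p=12, q=11
  k=2: a=3, p=37, q=34

37/34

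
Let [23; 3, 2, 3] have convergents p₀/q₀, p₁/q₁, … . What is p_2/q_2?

Using pₖ = aₖpₖ₋₁ + pₖ₋₂, qₖ = aₖqₖ₋₁ + qₖ₋₂ (with p₋₁=1, p₋₂=0, q₋₁=0, q₋₂=1):
  k=0: a=23, p=23, q=1
  k=1: a=3, p=70, q=3
  k=2: a=2, p=163, q=7

163/7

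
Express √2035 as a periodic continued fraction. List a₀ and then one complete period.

[45; 9, 90]

a₀ = ⌊√2035⌋ = 45.
With m₀=0, d₀=1 and mₖ₊₁ = dₖaₖ − mₖ, dₖ₊₁ = (n − mₖ₊₁²)/dₖ, aₖ₊₁ = ⌊(a₀+mₖ₊₁)/dₖ₊₁⌋:
  k=1: m=45, d=10, a=9
  k=2: m=45, d=1, a=90
d=1 and a=2a₀=90 at k=2, so the next step gives (m, d) = (45, 10) again — its k=1 value — and the period has length 2.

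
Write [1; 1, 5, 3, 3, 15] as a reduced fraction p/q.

1775/964

Fold from the inside: start with 15/1.
  3 + 1/15 = 46/15
  3 + 15/46 = 153/46
  5 + 46/153 = 811/153
  1 + 153/811 = 964/811
  1 + 811/964 = 1775/964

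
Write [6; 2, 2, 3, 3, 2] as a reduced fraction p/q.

827/129

Fold from the inside: start with 2/1.
  3 + 1/2 = 7/2
  3 + 2/7 = 23/7
  2 + 7/23 = 53/23
  2 + 23/53 = 129/53
  6 + 53/129 = 827/129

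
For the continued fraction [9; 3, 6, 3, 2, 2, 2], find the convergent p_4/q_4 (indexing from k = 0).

Using pₖ = aₖpₖ₋₁ + pₖ₋₂, qₖ = aₖqₖ₋₁ + qₖ₋₂ (with p₋₁=1, p₋₂=0, q₋₁=0, q₋₂=1):
  k=0: a=9, p=9, q=1
  k=1: a=3, p=28, q=3
  k=2: a=6, p=177, q=19
  k=3: a=3, p=559, q=60
  k=4: a=2, p=1295, q=139

1295/139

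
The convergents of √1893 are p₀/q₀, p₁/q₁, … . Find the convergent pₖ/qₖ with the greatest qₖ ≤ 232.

5047/116

√1893 = [43; 1, 1, 28, 1, 1, 86, …] (period length 6).
Convergents:
  p_0/q_0 = 43/1
  p_1/q_1 = 44/1
  p_2/q_2 = 87/2
  p_3/q_3 = 2480/57
  p_4/q_4 = 2567/59
  p_5/q_5 = 5047/116
  p_6/q_6 = 436609/10035
q_5 = 116 ≤ 232 < 10035 = q_6, so the answer is 5047/116.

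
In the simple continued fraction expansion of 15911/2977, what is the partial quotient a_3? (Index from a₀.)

9

15911 = 5·2977 + 1026   →  a_0 = 5
2977 = 2·1026 + 925   →  a_1 = 2
1026 = 1·925 + 101   →  a_2 = 1
925 = 9·101 + 16   →  a_3 = 9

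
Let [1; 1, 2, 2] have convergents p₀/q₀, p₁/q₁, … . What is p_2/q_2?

5/3

Using pₖ = aₖpₖ₋₁ + pₖ₋₂, qₖ = aₖqₖ₋₁ + qₖ₋₂ (with p₋₁=1, p₋₂=0, q₋₁=0, q₋₂=1):
  k=0: a=1, p=1, q=1
  k=1: a=1, p=2, q=1
  k=2: a=2, p=5, q=3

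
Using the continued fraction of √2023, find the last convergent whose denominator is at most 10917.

182115/4049

√2023 = [44; 1, 43, 1, 88, …] (period length 4).
Convergents:
  p_0/q_0 = 44/1
  p_1/q_1 = 45/1
  p_2/q_2 = 1979/44
  p_3/q_3 = 2024/45
  p_4/q_4 = 180091/4004
  p_5/q_5 = 182115/4049
  p_6/q_6 = 8011036/178111
q_5 = 4049 ≤ 10917 < 178111 = q_6, so the answer is 182115/4049.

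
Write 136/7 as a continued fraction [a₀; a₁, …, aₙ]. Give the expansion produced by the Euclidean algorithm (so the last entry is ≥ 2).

136 = 19×7 + 3
7 = 2×3 + 1
3 = 3×1 + 0  (stop)
So 136/7 = [19; 2, 3].

[19; 2, 3]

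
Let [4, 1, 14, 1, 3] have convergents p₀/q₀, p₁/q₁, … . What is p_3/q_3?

79/16

Using pₖ = aₖpₖ₋₁ + pₖ₋₂, qₖ = aₖqₖ₋₁ + qₖ₋₂ (with p₋₁=1, p₋₂=0, q₋₁=0, q₋₂=1):
  k=0: a=4, p=4, q=1
  k=1: a=1, p=5, q=1
  k=2: a=14, p=74, q=15
  k=3: a=1, p=79, q=16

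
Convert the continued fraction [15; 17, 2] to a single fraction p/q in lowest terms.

Fold from the inside: start with 2/1.
  17 + 1/2 = 35/2
  15 + 2/35 = 527/35

527/35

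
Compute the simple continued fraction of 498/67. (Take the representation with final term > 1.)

[7; 2, 3, 4, 2]

498 = 7*67 + 29
67 = 2*29 + 9
29 = 3*9 + 2
9 = 4*2 + 1
2 = 2*1 + 0  (stop)
So 498/67 = [7; 2, 3, 4, 2].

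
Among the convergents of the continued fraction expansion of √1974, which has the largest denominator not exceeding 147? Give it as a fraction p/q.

5376/121

√1974 = [44; 2, 3, 17, 2, 17, 3, 2, 88, …] (period length 8).
Convergents:
  p_0/q_0 = 44/1
  p_1/q_1 = 89/2
  p_2/q_2 = 311/7
  p_3/q_3 = 5376/121
  p_4/q_4 = 11063/249
q_3 = 121 ≤ 147 < 249 = q_4, so the answer is 5376/121.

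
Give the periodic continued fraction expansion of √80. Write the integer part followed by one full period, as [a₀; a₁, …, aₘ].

a₀ = ⌊√80⌋ = 8.
With m₀=0, d₀=1 and mₖ₊₁ = dₖaₖ − mₖ, dₖ₊₁ = (n − mₖ₊₁²)/dₖ, aₖ₊₁ = ⌊(a₀+mₖ₊₁)/dₖ₊₁⌋:
  k=1: m=8, d=16, a=1
  k=2: m=8, d=1, a=16
d=1 and a=2a₀=16 at k=2, so the next step gives (m, d) = (8, 16) again — its k=1 value — and the period has length 2.

[8; 1, 16]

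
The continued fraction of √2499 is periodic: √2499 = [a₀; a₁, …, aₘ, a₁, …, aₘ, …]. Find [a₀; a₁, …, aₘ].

a₀ = ⌊√2499⌋ = 49.

[49; 1, 98]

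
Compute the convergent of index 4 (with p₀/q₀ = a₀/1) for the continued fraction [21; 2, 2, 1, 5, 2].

Using pₖ = aₖpₖ₋₁ + pₖ₋₂, qₖ = aₖqₖ₋₁ + qₖ₋₂ (with p₋₁=1, p₋₂=0, q₋₁=0, q₋₂=1):
  k=0: a=21, p=21, q=1
  k=1: a=2, p=43, q=2
  k=2: a=2, p=107, q=5
  k=3: a=1, p=150, q=7
  k=4: a=5, p=857, q=40

857/40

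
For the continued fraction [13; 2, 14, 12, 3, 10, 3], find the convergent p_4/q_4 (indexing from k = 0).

Using pₖ = aₖpₖ₋₁ + pₖ₋₂, qₖ = aₖqₖ₋₁ + qₖ₋₂ (with p₋₁=1, p₋₂=0, q₋₁=0, q₋₂=1):
  k=0: a=13, p=13, q=1
  k=1: a=2, p=27, q=2
  k=2: a=14, p=391, q=29
  k=3: a=12, p=4719, q=350
  k=4: a=3, p=14548, q=1079

14548/1079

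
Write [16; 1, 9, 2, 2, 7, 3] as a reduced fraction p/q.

Using pₖ = aₖpₖ₋₁ + pₖ₋₂ and qₖ = aₖqₖ₋₁ + qₖ₋₂:
  k=0: a=16, p=16, q=1
  k=1: a=1, p=17, q=1
  k=2: a=9, p=169, q=10
  k=3: a=2, p=355, q=21
  k=4: a=2, p=879, q=52
  k=5: a=7, p=6508, q=385
  k=6: a=3, p=20403, q=1207

20403/1207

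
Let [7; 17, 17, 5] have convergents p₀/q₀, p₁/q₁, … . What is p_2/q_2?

2047/290

Using pₖ = aₖpₖ₋₁ + pₖ₋₂, qₖ = aₖqₖ₋₁ + qₖ₋₂ (with p₋₁=1, p₋₂=0, q₋₁=0, q₋₂=1):
  k=0: a=7, p=7, q=1
  k=1: a=17, p=120, q=17
  k=2: a=17, p=2047, q=290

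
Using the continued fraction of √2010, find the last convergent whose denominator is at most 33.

269/6

√2010 = [44; 1, 4, 1, 88, …] (period length 4).
Convergents:
  p_0/q_0 = 44/1
  p_1/q_1 = 45/1
  p_2/q_2 = 224/5
  p_3/q_3 = 269/6
  p_4/q_4 = 23896/533
q_3 = 6 ≤ 33 < 533 = q_4, so the answer is 269/6.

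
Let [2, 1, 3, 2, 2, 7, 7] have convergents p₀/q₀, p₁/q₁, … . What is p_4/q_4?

61/22

Using pₖ = aₖpₖ₋₁ + pₖ₋₂, qₖ = aₖqₖ₋₁ + qₖ₋₂ (with p₋₁=1, p₋₂=0, q₋₁=0, q₋₂=1):
  k=0: a=2, p=2, q=1
  k=1: a=1, p=3, q=1
  k=2: a=3, p=11, q=4
  k=3: a=2, p=25, q=9
  k=4: a=2, p=61, q=22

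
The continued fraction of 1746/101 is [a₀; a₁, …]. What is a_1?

1746 = 17·101 + 29   →  a_0 = 17
101 = 3·29 + 14   →  a_1 = 3

3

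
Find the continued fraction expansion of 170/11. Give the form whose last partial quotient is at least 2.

[15; 2, 5]

170 = 15*11 + 5
11 = 2*5 + 1
5 = 5*1 + 0  (stop)
So 170/11 = [15; 2, 5].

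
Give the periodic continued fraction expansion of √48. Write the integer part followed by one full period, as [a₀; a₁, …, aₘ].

a₀ = ⌊√48⌋ = 6.

[6; 1, 12]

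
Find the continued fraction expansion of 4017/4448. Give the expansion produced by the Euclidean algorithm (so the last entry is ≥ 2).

[0; 1, 9, 3, 8, 8, 2]

4017 = 0*4448 + 4017
4448 = 1*4017 + 431
4017 = 9*431 + 138
431 = 3*138 + 17
138 = 8*17 + 2
17 = 8*2 + 1
2 = 2*1 + 0  (stop)
So 4017/4448 = [0; 1, 9, 3, 8, 8, 2].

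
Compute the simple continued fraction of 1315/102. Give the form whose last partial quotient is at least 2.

[12; 1, 8, 3, 1, 2]

1315 = 12·102 + 91
102 = 1·91 + 11
91 = 8·11 + 3
11 = 3·3 + 2
3 = 1·2 + 1
2 = 2·1 + 0  (stop)
So 1315/102 = [12; 1, 8, 3, 1, 2].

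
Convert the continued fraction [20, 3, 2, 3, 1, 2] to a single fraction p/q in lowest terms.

1745/86

Fold from the inside: start with 2/1.
  1 + 1/2 = 3/2
  3 + 2/3 = 11/3
  2 + 3/11 = 25/11
  3 + 11/25 = 86/25
  20 + 25/86 = 1745/86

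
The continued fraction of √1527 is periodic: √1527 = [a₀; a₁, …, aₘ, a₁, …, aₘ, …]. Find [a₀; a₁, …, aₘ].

a₀ = ⌊√1527⌋ = 39.
With m₀=0, d₀=1 and mₖ₊₁ = dₖaₖ − mₖ, dₖ₊₁ = (n − mₖ₊₁²)/dₖ, aₖ₊₁ = ⌊(a₀+mₖ₊₁)/dₖ₊₁⌋:
  k=1: m=39, d=6, a=13
  k=2: m=39, d=1, a=78
d=1 and a=2a₀=78 at k=2, so the next step gives (m, d) = (39, 6) again — its k=1 value — and the period has length 2.

[39; 13, 78]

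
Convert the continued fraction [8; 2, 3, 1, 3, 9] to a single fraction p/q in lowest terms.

2659/315

Using pₖ = aₖpₖ₋₁ + pₖ₋₂ and qₖ = aₖqₖ₋₁ + qₖ₋₂:
  k=0: a=8, p=8, q=1
  k=1: a=2, p=17, q=2
  k=2: a=3, p=59, q=7
  k=3: a=1, p=76, q=9
  k=4: a=3, p=287, q=34
  k=5: a=9, p=2659, q=315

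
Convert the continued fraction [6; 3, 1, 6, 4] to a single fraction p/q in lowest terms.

701/112

Using pₖ = aₖpₖ₋₁ + pₖ₋₂ and qₖ = aₖqₖ₋₁ + qₖ₋₂:
  k=0: a=6, p=6, q=1
  k=1: a=3, p=19, q=3
  k=2: a=1, p=25, q=4
  k=3: a=6, p=169, q=27
  k=4: a=4, p=701, q=112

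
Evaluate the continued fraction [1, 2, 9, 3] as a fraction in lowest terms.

87/59

Fold from the inside: start with 3/1.
  9 + 1/3 = 28/3
  2 + 3/28 = 59/28
  1 + 28/59 = 87/59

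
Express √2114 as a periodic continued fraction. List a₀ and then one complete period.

a₀ = ⌊√2114⌋ = 45.
With m₀=0, d₀=1 and mₖ₊₁ = dₖaₖ − mₖ, dₖ₊₁ = (n − mₖ₊₁²)/dₖ, aₖ₊₁ = ⌊(a₀+mₖ₊₁)/dₖ₊₁⌋:
  k=1: m=45, d=89, a=1
  k=2: m=44, d=2, a=44
  k=3: m=44, d=89, a=1
  k=4: m=45, d=1, a=90
d=1 and a=2a₀=90 at k=4, so the next step gives (m, d) = (45, 89) again — its k=1 value — and the period has length 4.

[45; 1, 44, 1, 90]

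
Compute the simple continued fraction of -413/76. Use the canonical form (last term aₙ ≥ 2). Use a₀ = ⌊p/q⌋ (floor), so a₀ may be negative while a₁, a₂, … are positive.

-413 = -6*76 + 43
76 = 1*43 + 33
43 = 1*33 + 10
33 = 3*10 + 3
10 = 3*3 + 1
3 = 3*1 + 0  (stop)
So -413/76 = [-6; 1, 1, 3, 3, 3].

[-6; 1, 1, 3, 3, 3]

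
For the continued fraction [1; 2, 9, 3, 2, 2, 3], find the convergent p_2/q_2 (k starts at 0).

28/19

Using pₖ = aₖpₖ₋₁ + pₖ₋₂, qₖ = aₖqₖ₋₁ + qₖ₋₂ (with p₋₁=1, p₋₂=0, q₋₁=0, q₋₂=1):
  k=0: a=1, p=1, q=1
  k=1: a=2, p=3, q=2
  k=2: a=9, p=28, q=19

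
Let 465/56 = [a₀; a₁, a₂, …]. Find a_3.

465 = 8·56 + 17   →  a_0 = 8
56 = 3·17 + 5   →  a_1 = 3
17 = 3·5 + 2   →  a_2 = 3
5 = 2·2 + 1   →  a_3 = 2

2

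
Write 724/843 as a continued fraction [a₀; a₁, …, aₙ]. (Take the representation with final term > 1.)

724 = 0×843 + 724
843 = 1×724 + 119
724 = 6×119 + 10
119 = 11×10 + 9
10 = 1×9 + 1
9 = 9×1 + 0  (stop)
So 724/843 = [0; 1, 6, 11, 1, 9].

[0; 1, 6, 11, 1, 9]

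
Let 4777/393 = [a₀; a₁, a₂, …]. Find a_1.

4777 = 12·393 + 61   →  a_0 = 12
393 = 6·61 + 27   →  a_1 = 6

6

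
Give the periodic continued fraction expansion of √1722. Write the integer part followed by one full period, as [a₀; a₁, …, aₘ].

[41; 2, 82]

a₀ = ⌊√1722⌋ = 41.
With m₀=0, d₀=1 and mₖ₊₁ = dₖaₖ − mₖ, dₖ₊₁ = (n − mₖ₊₁²)/dₖ, aₖ₊₁ = ⌊(a₀+mₖ₊₁)/dₖ₊₁⌋:
  k=1: m=41, d=41, a=2
  k=2: m=41, d=1, a=82
d=1 and a=2a₀=82 at k=2, so the next step gives (m, d) = (41, 41) again — its k=1 value — and the period has length 2.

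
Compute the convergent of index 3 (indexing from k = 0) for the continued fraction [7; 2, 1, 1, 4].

Using pₖ = aₖpₖ₋₁ + pₖ₋₂, qₖ = aₖqₖ₋₁ + qₖ₋₂ (with p₋₁=1, p₋₂=0, q₋₁=0, q₋₂=1):
  k=0: a=7, p=7, q=1
  k=1: a=2, p=15, q=2
  k=2: a=1, p=22, q=3
  k=3: a=1, p=37, q=5

37/5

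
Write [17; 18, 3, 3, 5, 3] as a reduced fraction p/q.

52750/3093

Using pₖ = aₖpₖ₋₁ + pₖ₋₂ and qₖ = aₖqₖ₋₁ + qₖ₋₂:
  k=0: a=17, p=17, q=1
  k=1: a=18, p=307, q=18
  k=2: a=3, p=938, q=55
  k=3: a=3, p=3121, q=183
  k=4: a=5, p=16543, q=970
  k=5: a=3, p=52750, q=3093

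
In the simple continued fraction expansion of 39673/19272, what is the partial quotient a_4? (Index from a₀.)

2

39673 = 2·19272 + 1129   →  a_0 = 2
19272 = 17·1129 + 79   →  a_1 = 17
1129 = 14·79 + 23   →  a_2 = 14
79 = 3·23 + 10   →  a_3 = 3
23 = 2·10 + 3   →  a_4 = 2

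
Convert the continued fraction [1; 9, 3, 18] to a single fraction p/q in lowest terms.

Using pₖ = aₖpₖ₋₁ + pₖ₋₂ and qₖ = aₖqₖ₋₁ + qₖ₋₂:
  k=0: a=1, p=1, q=1
  k=1: a=9, p=10, q=9
  k=2: a=3, p=31, q=28
  k=3: a=18, p=568, q=513

568/513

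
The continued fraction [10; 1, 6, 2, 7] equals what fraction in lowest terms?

Fold from the inside: start with 7/1.
  2 + 1/7 = 15/7
  6 + 7/15 = 97/15
  1 + 15/97 = 112/97
  10 + 97/112 = 1217/112

1217/112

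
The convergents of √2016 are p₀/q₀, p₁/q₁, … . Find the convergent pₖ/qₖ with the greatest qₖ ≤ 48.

449/10

√2016 = [44; 1, 8, 1, 88, …] (period length 4).
Convergents:
  p_0/q_0 = 44/1
  p_1/q_1 = 45/1
  p_2/q_2 = 404/9
  p_3/q_3 = 449/10
  p_4/q_4 = 39916/889
q_3 = 10 ≤ 48 < 889 = q_4, so the answer is 449/10.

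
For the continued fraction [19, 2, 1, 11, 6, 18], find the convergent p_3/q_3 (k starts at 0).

Using pₖ = aₖpₖ₋₁ + pₖ₋₂, qₖ = aₖqₖ₋₁ + qₖ₋₂ (with p₋₁=1, p₋₂=0, q₋₁=0, q₋₂=1):
  k=0: a=19, p=19, q=1
  k=1: a=2, p=39, q=2
  k=2: a=1, p=58, q=3
  k=3: a=11, p=677, q=35

677/35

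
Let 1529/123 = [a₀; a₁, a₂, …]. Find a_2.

1529 = 12·123 + 53   →  a_0 = 12
123 = 2·53 + 17   →  a_1 = 2
53 = 3·17 + 2   →  a_2 = 3

3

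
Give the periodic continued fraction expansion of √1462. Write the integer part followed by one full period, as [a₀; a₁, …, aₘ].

a₀ = ⌊√1462⌋ = 38.
With m₀=0, d₀=1 and mₖ₊₁ = dₖaₖ − mₖ, dₖ₊₁ = (n − mₖ₊₁²)/dₖ, aₖ₊₁ = ⌊(a₀+mₖ₊₁)/dₖ₊₁⌋:
  k=1: m=38, d=18, a=4
  k=2: m=34, d=17, a=4
  k=3: m=34, d=18, a=4
  k=4: m=38, d=1, a=76
d=1 and a=2a₀=76 at k=4, so the next step gives (m, d) = (38, 18) again — its k=1 value — and the period has length 4.

[38; 4, 4, 4, 76]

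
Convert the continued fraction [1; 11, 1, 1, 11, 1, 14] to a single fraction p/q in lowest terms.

4670/4297

Fold from the inside: start with 14/1.
  1 + 1/14 = 15/14
  11 + 14/15 = 179/15
  1 + 15/179 = 194/179
  1 + 179/194 = 373/194
  11 + 194/373 = 4297/373
  1 + 373/4297 = 4670/4297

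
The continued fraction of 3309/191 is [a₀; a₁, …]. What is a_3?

2

3309 = 17·191 + 62   →  a_0 = 17
191 = 3·62 + 5   →  a_1 = 3
62 = 12·5 + 2   →  a_2 = 12
5 = 2·2 + 1   →  a_3 = 2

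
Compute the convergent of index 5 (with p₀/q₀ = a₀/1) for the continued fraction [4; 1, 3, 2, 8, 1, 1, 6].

406/85

Using pₖ = aₖpₖ₋₁ + pₖ₋₂, qₖ = aₖqₖ₋₁ + qₖ₋₂ (with p₋₁=1, p₋₂=0, q₋₁=0, q₋₂=1):
  k=0: a=4, p=4, q=1
  k=1: a=1, p=5, q=1
  k=2: a=3, p=19, q=4
  k=3: a=2, p=43, q=9
  k=4: a=8, p=363, q=76
  k=5: a=1, p=406, q=85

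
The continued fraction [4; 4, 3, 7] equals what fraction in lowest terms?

Using pₖ = aₖpₖ₋₁ + pₖ₋₂ and qₖ = aₖqₖ₋₁ + qₖ₋₂:
  k=0: a=4, p=4, q=1
  k=1: a=4, p=17, q=4
  k=2: a=3, p=55, q=13
  k=3: a=7, p=402, q=95

402/95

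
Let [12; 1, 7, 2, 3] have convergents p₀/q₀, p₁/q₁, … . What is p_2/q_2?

103/8

Using pₖ = aₖpₖ₋₁ + pₖ₋₂, qₖ = aₖqₖ₋₁ + qₖ₋₂ (with p₋₁=1, p₋₂=0, q₋₁=0, q₋₂=1):
  k=0: a=12, p=12, q=1
  k=1: a=1, p=13, q=1
  k=2: a=7, p=103, q=8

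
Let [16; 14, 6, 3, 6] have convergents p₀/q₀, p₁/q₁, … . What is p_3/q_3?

4323/269

Using pₖ = aₖpₖ₋₁ + pₖ₋₂, qₖ = aₖqₖ₋₁ + qₖ₋₂ (with p₋₁=1, p₋₂=0, q₋₁=0, q₋₂=1):
  k=0: a=16, p=16, q=1
  k=1: a=14, p=225, q=14
  k=2: a=6, p=1366, q=85
  k=3: a=3, p=4323, q=269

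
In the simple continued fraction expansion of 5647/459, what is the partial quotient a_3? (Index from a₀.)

5647 = 12·459 + 139   →  a_0 = 12
459 = 3·139 + 42   →  a_1 = 3
139 = 3·42 + 13   →  a_2 = 3
42 = 3·13 + 3   →  a_3 = 3

3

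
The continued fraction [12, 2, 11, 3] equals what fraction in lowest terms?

886/71

Fold from the inside: start with 3/1.
  11 + 1/3 = 34/3
  2 + 3/34 = 71/34
  12 + 34/71 = 886/71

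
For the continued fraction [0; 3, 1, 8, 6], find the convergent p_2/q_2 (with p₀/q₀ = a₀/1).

Using pₖ = aₖpₖ₋₁ + pₖ₋₂, qₖ = aₖqₖ₋₁ + qₖ₋₂ (with p₋₁=1, p₋₂=0, q₋₁=0, q₋₂=1):
  k=0: a=0, p=0, q=1
  k=1: a=3, p=1, q=3
  k=2: a=1, p=1, q=4

1/4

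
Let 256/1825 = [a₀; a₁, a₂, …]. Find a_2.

256 = 0·1825 + 256   →  a_0 = 0
1825 = 7·256 + 33   →  a_1 = 7
256 = 7·33 + 25   →  a_2 = 7

7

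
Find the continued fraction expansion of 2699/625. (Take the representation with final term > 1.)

2699 = 4·625 + 199
625 = 3·199 + 28
199 = 7·28 + 3
28 = 9·3 + 1
3 = 3·1 + 0  (stop)
So 2699/625 = [4; 3, 7, 9, 3].

[4; 3, 7, 9, 3]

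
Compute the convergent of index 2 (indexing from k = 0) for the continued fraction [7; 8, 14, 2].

805/113

Using pₖ = aₖpₖ₋₁ + pₖ₋₂, qₖ = aₖqₖ₋₁ + qₖ₋₂ (with p₋₁=1, p₋₂=0, q₋₁=0, q₋₂=1):
  k=0: a=7, p=7, q=1
  k=1: a=8, p=57, q=8
  k=2: a=14, p=805, q=113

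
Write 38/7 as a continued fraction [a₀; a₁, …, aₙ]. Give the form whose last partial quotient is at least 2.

38 = 5×7 + 3
7 = 2×3 + 1
3 = 3×1 + 0  (stop)
So 38/7 = [5; 2, 3].

[5; 2, 3]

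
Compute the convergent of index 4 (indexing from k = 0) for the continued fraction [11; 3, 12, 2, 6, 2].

Using pₖ = aₖpₖ₋₁ + pₖ₋₂, qₖ = aₖqₖ₋₁ + qₖ₋₂ (with p₋₁=1, p₋₂=0, q₋₁=0, q₋₂=1):
  k=0: a=11, p=11, q=1
  k=1: a=3, p=34, q=3
  k=2: a=12, p=419, q=37
  k=3: a=2, p=872, q=77
  k=4: a=6, p=5651, q=499

5651/499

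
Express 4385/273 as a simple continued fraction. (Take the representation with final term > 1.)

[16; 16, 17]

4385 = 16×273 + 17
273 = 16×17 + 1
17 = 17×1 + 0  (stop)
So 4385/273 = [16; 16, 17].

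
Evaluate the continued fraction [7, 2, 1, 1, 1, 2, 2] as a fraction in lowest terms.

369/50

Using pₖ = aₖpₖ₋₁ + pₖ₋₂ and qₖ = aₖqₖ₋₁ + qₖ₋₂:
  k=0: a=7, p=7, q=1
  k=1: a=2, p=15, q=2
  k=2: a=1, p=22, q=3
  k=3: a=1, p=37, q=5
  k=4: a=1, p=59, q=8
  k=5: a=2, p=155, q=21
  k=6: a=2, p=369, q=50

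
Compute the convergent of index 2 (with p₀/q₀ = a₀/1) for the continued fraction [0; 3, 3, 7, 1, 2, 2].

Using pₖ = aₖpₖ₋₁ + pₖ₋₂, qₖ = aₖqₖ₋₁ + qₖ₋₂ (with p₋₁=1, p₋₂=0, q₋₁=0, q₋₂=1):
  k=0: a=0, p=0, q=1
  k=1: a=3, p=1, q=3
  k=2: a=3, p=3, q=10

3/10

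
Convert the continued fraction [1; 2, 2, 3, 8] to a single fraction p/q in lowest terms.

199/141

Fold from the inside: start with 8/1.
  3 + 1/8 = 25/8
  2 + 8/25 = 58/25
  2 + 25/58 = 141/58
  1 + 58/141 = 199/141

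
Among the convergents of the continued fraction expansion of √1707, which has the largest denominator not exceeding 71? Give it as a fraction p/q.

√1707 = [41; 3, 6, 41, 6, 3, 82, …] (period length 6).
Convergents:
  p_0/q_0 = 41/1
  p_1/q_1 = 124/3
  p_2/q_2 = 785/19
  p_3/q_3 = 32309/782
q_2 = 19 ≤ 71 < 782 = q_3, so the answer is 785/19.

785/19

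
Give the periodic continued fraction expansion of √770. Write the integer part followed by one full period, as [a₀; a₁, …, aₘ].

a₀ = ⌊√770⌋ = 27.
With m₀=0, d₀=1 and mₖ₊₁ = dₖaₖ − mₖ, dₖ₊₁ = (n − mₖ₊₁²)/dₖ, aₖ₊₁ = ⌊(a₀+mₖ₊₁)/dₖ₊₁⌋:
  k=1: m=27, d=41, a=1
  k=2: m=14, d=14, a=2
  k=3: m=14, d=41, a=1
  k=4: m=27, d=1, a=54
d=1 and a=2a₀=54 at k=4, so the next step gives (m, d) = (27, 41) again — its k=1 value — and the period has length 4.

[27; 1, 2, 1, 54]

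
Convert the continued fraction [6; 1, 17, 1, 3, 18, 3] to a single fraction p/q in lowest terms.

29051/4182

Using pₖ = aₖpₖ₋₁ + pₖ₋₂ and qₖ = aₖqₖ₋₁ + qₖ₋₂:
  k=0: a=6, p=6, q=1
  k=1: a=1, p=7, q=1
  k=2: a=17, p=125, q=18
  k=3: a=1, p=132, q=19
  k=4: a=3, p=521, q=75
  k=5: a=18, p=9510, q=1369
  k=6: a=3, p=29051, q=4182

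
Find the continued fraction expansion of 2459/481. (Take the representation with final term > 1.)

[5; 8, 1, 9, 1, 4]

2459 = 5·481 + 54
481 = 8·54 + 49
54 = 1·49 + 5
49 = 9·5 + 4
5 = 1·4 + 1
4 = 4·1 + 0  (stop)
So 2459/481 = [5; 8, 1, 9, 1, 4].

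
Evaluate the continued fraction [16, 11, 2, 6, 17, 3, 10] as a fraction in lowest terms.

Using pₖ = aₖpₖ₋₁ + pₖ₋₂ and qₖ = aₖqₖ₋₁ + qₖ₋₂:
  k=0: a=16, p=16, q=1
  k=1: a=11, p=177, q=11
  k=2: a=2, p=370, q=23
  k=3: a=6, p=2397, q=149
  k=4: a=17, p=41119, q=2556
  k=5: a=3, p=125754, q=7817
  k=6: a=10, p=1298659, q=80726

1298659/80726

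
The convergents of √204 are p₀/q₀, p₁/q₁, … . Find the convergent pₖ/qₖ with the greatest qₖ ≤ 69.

√204 = [14; 3, 1, 1, 6, 1, 1, 3, 28, …] (period length 8).
Convergents:
  p_0/q_0 = 14/1
  p_1/q_1 = 43/3
  p_2/q_2 = 57/4
  p_3/q_3 = 100/7
  p_4/q_4 = 657/46
  p_5/q_5 = 757/53
  p_6/q_6 = 1414/99
q_5 = 53 ≤ 69 < 99 = q_6, so the answer is 757/53.

757/53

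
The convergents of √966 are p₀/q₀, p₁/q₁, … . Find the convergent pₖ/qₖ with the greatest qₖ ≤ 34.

√966 = [31; 12, 2, 2, 2, 12, 62, …] (period length 6).
Convergents:
  p_0/q_0 = 31/1
  p_1/q_1 = 373/12
  p_2/q_2 = 777/25
  p_3/q_3 = 1927/62
q_2 = 25 ≤ 34 < 62 = q_3, so the answer is 777/25.

777/25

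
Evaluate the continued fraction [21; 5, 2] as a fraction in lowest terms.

233/11

Using pₖ = aₖpₖ₋₁ + pₖ₋₂ and qₖ = aₖqₖ₋₁ + qₖ₋₂:
  k=0: a=21, p=21, q=1
  k=1: a=5, p=106, q=5
  k=2: a=2, p=233, q=11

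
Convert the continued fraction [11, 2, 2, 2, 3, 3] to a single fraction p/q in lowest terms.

1541/135

Fold from the inside: start with 3/1.
  3 + 1/3 = 10/3
  2 + 3/10 = 23/10
  2 + 10/23 = 56/23
  2 + 23/56 = 135/56
  11 + 56/135 = 1541/135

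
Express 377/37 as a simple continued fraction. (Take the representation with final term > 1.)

[10; 5, 3, 2]

377 = 10*37 + 7
37 = 5*7 + 2
7 = 3*2 + 1
2 = 2*1 + 0  (stop)
So 377/37 = [10; 5, 3, 2].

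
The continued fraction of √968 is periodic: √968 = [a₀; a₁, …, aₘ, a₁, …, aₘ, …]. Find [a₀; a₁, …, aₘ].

[31; 8, 1, 6, 1, 8, 62]

a₀ = ⌊√968⌋ = 31.
With m₀=0, d₀=1 and mₖ₊₁ = dₖaₖ − mₖ, dₖ₊₁ = (n − mₖ₊₁²)/dₖ, aₖ₊₁ = ⌊(a₀+mₖ₊₁)/dₖ₊₁⌋:
  k=1: m=31, d=7, a=8
  k=2: m=25, d=49, a=1
  k=3: m=24, d=8, a=6
  k=4: m=24, d=49, a=1
  k=5: m=25, d=7, a=8
  k=6: m=31, d=1, a=62
d=1 and a=2a₀=62 at k=6, so the next step gives (m, d) = (31, 7) again — its k=1 value — and the period has length 6.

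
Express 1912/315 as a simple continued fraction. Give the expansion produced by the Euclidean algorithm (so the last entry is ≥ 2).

[6; 14, 3, 7]

1912 = 6*315 + 22
315 = 14*22 + 7
22 = 3*7 + 1
7 = 7*1 + 0  (stop)
So 1912/315 = [6; 14, 3, 7].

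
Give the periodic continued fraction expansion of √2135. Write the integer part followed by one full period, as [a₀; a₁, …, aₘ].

[46; 4, 1, 5, 1, 4, 92]

a₀ = ⌊√2135⌋ = 46.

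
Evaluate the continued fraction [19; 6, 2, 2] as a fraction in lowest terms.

Fold from the inside: start with 2/1.
  2 + 1/2 = 5/2
  6 + 2/5 = 32/5
  19 + 5/32 = 613/32

613/32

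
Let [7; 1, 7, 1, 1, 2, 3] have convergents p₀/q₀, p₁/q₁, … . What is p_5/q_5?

Using pₖ = aₖpₖ₋₁ + pₖ₋₂, qₖ = aₖqₖ₋₁ + qₖ₋₂ (with p₋₁=1, p₋₂=0, q₋₁=0, q₋₂=1):
  k=0: a=7, p=7, q=1
  k=1: a=1, p=8, q=1
  k=2: a=7, p=63, q=8
  k=3: a=1, p=71, q=9
  k=4: a=1, p=134, q=17
  k=5: a=2, p=339, q=43

339/43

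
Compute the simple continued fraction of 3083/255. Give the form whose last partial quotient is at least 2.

3083 = 12×255 + 23
255 = 11×23 + 2
23 = 11×2 + 1
2 = 2×1 + 0  (stop)
So 3083/255 = [12; 11, 11, 2].

[12; 11, 11, 2]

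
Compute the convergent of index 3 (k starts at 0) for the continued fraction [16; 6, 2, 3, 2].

Using pₖ = aₖpₖ₋₁ + pₖ₋₂, qₖ = aₖqₖ₋₁ + qₖ₋₂ (with p₋₁=1, p₋₂=0, q₋₁=0, q₋₂=1):
  k=0: a=16, p=16, q=1
  k=1: a=6, p=97, q=6
  k=2: a=2, p=210, q=13
  k=3: a=3, p=727, q=45

727/45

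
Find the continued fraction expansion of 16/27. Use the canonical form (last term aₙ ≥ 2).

16 = 0*27 + 16
27 = 1*16 + 11
16 = 1*11 + 5
11 = 2*5 + 1
5 = 5*1 + 0  (stop)
So 16/27 = [0; 1, 1, 2, 5].

[0; 1, 1, 2, 5]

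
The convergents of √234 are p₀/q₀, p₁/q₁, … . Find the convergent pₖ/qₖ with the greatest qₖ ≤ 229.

1545/101

√234 = [15; 3, 2, 1, 2, 1, 2, 3, 30, …] (period length 8).
Convergents:
  p_0/q_0 = 15/1
  p_1/q_1 = 46/3
  p_2/q_2 = 107/7
  p_3/q_3 = 153/10
  p_4/q_4 = 413/27
  p_5/q_5 = 566/37
  p_6/q_6 = 1545/101
  p_7/q_7 = 5201/340
q_6 = 101 ≤ 229 < 340 = q_7, so the answer is 1545/101.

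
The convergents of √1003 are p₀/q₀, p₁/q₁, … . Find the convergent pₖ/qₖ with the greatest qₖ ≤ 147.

√1003 = [31; 1, 2, 31, 2, 1, 62, …] (period length 6).
Convergents:
  p_0/q_0 = 31/1
  p_1/q_1 = 32/1
  p_2/q_2 = 95/3
  p_3/q_3 = 2977/94
  p_4/q_4 = 6049/191
q_3 = 94 ≤ 147 < 191 = q_4, so the answer is 2977/94.

2977/94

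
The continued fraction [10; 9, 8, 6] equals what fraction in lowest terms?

Using pₖ = aₖpₖ₋₁ + pₖ₋₂ and qₖ = aₖqₖ₋₁ + qₖ₋₂:
  k=0: a=10, p=10, q=1
  k=1: a=9, p=91, q=9
  k=2: a=8, p=738, q=73
  k=3: a=6, p=4519, q=447

4519/447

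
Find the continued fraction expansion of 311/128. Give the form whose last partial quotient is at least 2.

[2; 2, 3, 18]

311 = 2·128 + 55
128 = 2·55 + 18
55 = 3·18 + 1
18 = 18·1 + 0  (stop)
So 311/128 = [2; 2, 3, 18].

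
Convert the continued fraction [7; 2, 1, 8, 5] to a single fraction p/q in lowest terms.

977/133

Using pₖ = aₖpₖ₋₁ + pₖ₋₂ and qₖ = aₖqₖ₋₁ + qₖ₋₂:
  k=0: a=7, p=7, q=1
  k=1: a=2, p=15, q=2
  k=2: a=1, p=22, q=3
  k=3: a=8, p=191, q=26
  k=4: a=5, p=977, q=133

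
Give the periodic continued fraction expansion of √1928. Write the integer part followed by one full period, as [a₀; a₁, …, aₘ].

a₀ = ⌊√1928⌋ = 43.
With m₀=0, d₀=1 and mₖ₊₁ = dₖaₖ − mₖ, dₖ₊₁ = (n − mₖ₊₁²)/dₖ, aₖ₊₁ = ⌊(a₀+mₖ₊₁)/dₖ₊₁⌋:
  k=1: m=43, d=79, a=1
  k=2: m=36, d=8, a=9
  k=3: m=36, d=79, a=1
  k=4: m=43, d=1, a=86
d=1 and a=2a₀=86 at k=4, so the next step gives (m, d) = (43, 79) again — its k=1 value — and the period has length 4.

[43; 1, 9, 1, 86]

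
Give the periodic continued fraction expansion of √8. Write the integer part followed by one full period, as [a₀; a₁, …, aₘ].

a₀ = ⌊√8⌋ = 2.
With m₀=0, d₀=1 and mₖ₊₁ = dₖaₖ − mₖ, dₖ₊₁ = (n − mₖ₊₁²)/dₖ, aₖ₊₁ = ⌊(a₀+mₖ₊₁)/dₖ₊₁⌋:
  k=1: m=2, d=4, a=1
  k=2: m=2, d=1, a=4
d=1 and a=2a₀=4 at k=2, so the next step gives (m, d) = (2, 4) again — its k=1 value — and the period has length 2.

[2; 1, 4]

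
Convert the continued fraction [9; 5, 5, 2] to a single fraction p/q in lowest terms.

524/57

Using pₖ = aₖpₖ₋₁ + pₖ₋₂ and qₖ = aₖqₖ₋₁ + qₖ₋₂:
  k=0: a=9, p=9, q=1
  k=1: a=5, p=46, q=5
  k=2: a=5, p=239, q=26
  k=3: a=2, p=524, q=57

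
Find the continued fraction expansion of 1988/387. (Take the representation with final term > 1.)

[5; 7, 3, 3, 5]

1988 = 5×387 + 53
387 = 7×53 + 16
53 = 3×16 + 5
16 = 3×5 + 1
5 = 5×1 + 0  (stop)
So 1988/387 = [5; 7, 3, 3, 5].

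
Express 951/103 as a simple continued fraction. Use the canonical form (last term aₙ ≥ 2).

951 = 9*103 + 24
103 = 4*24 + 7
24 = 3*7 + 3
7 = 2*3 + 1
3 = 3*1 + 0  (stop)
So 951/103 = [9; 4, 3, 2, 3].

[9; 4, 3, 2, 3]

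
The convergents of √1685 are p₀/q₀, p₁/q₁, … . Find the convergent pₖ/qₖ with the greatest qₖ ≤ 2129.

√1685 = [41; 20, 1, 1, 20, 82, …] (period length 5).
Convergents:
  p_0/q_0 = 41/1
  p_1/q_1 = 821/20
  p_2/q_2 = 862/21
  p_3/q_3 = 1683/41
  p_4/q_4 = 34522/841
  p_5/q_5 = 2832487/69003
q_4 = 841 ≤ 2129 < 69003 = q_5, so the answer is 34522/841.

34522/841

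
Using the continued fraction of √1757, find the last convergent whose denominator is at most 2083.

√1757 = [41; 1, 10, 1, 82, …] (period length 4).
Convergents:
  p_0/q_0 = 41/1
  p_1/q_1 = 42/1
  p_2/q_2 = 461/11
  p_3/q_3 = 503/12
  p_4/q_4 = 41707/995
  p_5/q_5 = 42210/1007
  p_6/q_6 = 463807/11065
q_5 = 1007 ≤ 2083 < 11065 = q_6, so the answer is 42210/1007.

42210/1007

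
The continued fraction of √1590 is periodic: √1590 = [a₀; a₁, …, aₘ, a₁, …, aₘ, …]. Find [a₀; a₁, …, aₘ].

[39; 1, 6, 1, 78]

a₀ = ⌊√1590⌋ = 39.
With m₀=0, d₀=1 and mₖ₊₁ = dₖaₖ − mₖ, dₖ₊₁ = (n − mₖ₊₁²)/dₖ, aₖ₊₁ = ⌊(a₀+mₖ₊₁)/dₖ₊₁⌋:
  k=1: m=39, d=69, a=1
  k=2: m=30, d=10, a=6
  k=3: m=30, d=69, a=1
  k=4: m=39, d=1, a=78
d=1 and a=2a₀=78 at k=4, so the next step gives (m, d) = (39, 69) again — its k=1 value — and the period has length 4.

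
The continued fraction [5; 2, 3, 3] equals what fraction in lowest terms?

125/23

Fold from the inside: start with 3/1.
  3 + 1/3 = 10/3
  2 + 3/10 = 23/10
  5 + 10/23 = 125/23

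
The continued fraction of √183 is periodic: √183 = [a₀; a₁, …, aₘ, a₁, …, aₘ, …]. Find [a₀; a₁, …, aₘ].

[13; 1, 1, 8, 1, 1, 26]

a₀ = ⌊√183⌋ = 13.
With m₀=0, d₀=1 and mₖ₊₁ = dₖaₖ − mₖ, dₖ₊₁ = (n − mₖ₊₁²)/dₖ, aₖ₊₁ = ⌊(a₀+mₖ₊₁)/dₖ₊₁⌋:
  k=1: m=13, d=14, a=1
  k=2: m=1, d=13, a=1
  k=3: m=12, d=3, a=8
  k=4: m=12, d=13, a=1
  k=5: m=1, d=14, a=1
  k=6: m=13, d=1, a=26
d=1 and a=2a₀=26 at k=6, so the next step gives (m, d) = (13, 14) again — its k=1 value — and the period has length 6.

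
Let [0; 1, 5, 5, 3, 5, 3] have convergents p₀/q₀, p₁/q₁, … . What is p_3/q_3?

26/31

Using pₖ = aₖpₖ₋₁ + pₖ₋₂, qₖ = aₖqₖ₋₁ + qₖ₋₂ (with p₋₁=1, p₋₂=0, q₋₁=0, q₋₂=1):
  k=0: a=0, p=0, q=1
  k=1: a=1, p=1, q=1
  k=2: a=5, p=5, q=6
  k=3: a=5, p=26, q=31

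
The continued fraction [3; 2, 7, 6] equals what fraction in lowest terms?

319/92

Fold from the inside: start with 6/1.
  7 + 1/6 = 43/6
  2 + 6/43 = 92/43
  3 + 43/92 = 319/92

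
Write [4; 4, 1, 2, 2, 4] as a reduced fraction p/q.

Using pₖ = aₖpₖ₋₁ + pₖ₋₂ and qₖ = aₖqₖ₋₁ + qₖ₋₂:
  k=0: a=4, p=4, q=1
  k=1: a=4, p=17, q=4
  k=2: a=1, p=21, q=5
  k=3: a=2, p=59, q=14
  k=4: a=2, p=139, q=33
  k=5: a=4, p=615, q=146

615/146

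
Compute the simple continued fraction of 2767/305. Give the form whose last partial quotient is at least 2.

2767 = 9·305 + 22
305 = 13·22 + 19
22 = 1·19 + 3
19 = 6·3 + 1
3 = 3·1 + 0  (stop)
So 2767/305 = [9; 13, 1, 6, 3].

[9; 13, 1, 6, 3]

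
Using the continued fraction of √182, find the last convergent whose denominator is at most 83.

715/53

√182 = [13; 2, 26, …] (period length 2).
Convergents:
  p_0/q_0 = 13/1
  p_1/q_1 = 27/2
  p_2/q_2 = 715/53
  p_3/q_3 = 1457/108
q_2 = 53 ≤ 83 < 108 = q_3, so the answer is 715/53.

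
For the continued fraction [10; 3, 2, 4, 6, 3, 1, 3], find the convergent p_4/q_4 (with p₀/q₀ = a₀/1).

1986/193

Using pₖ = aₖpₖ₋₁ + pₖ₋₂, qₖ = aₖqₖ₋₁ + qₖ₋₂ (with p₋₁=1, p₋₂=0, q₋₁=0, q₋₂=1):
  k=0: a=10, p=10, q=1
  k=1: a=3, p=31, q=3
  k=2: a=2, p=72, q=7
  k=3: a=4, p=319, q=31
  k=4: a=6, p=1986, q=193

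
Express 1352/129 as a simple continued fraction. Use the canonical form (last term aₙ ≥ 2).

1352 = 10*129 + 62
129 = 2*62 + 5
62 = 12*5 + 2
5 = 2*2 + 1
2 = 2*1 + 0  (stop)
So 1352/129 = [10; 2, 12, 2, 2].

[10; 2, 12, 2, 2]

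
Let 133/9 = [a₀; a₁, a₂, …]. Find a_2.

133 = 14·9 + 7   →  a_0 = 14
9 = 1·7 + 2   →  a_1 = 1
7 = 3·2 + 1   →  a_2 = 3

3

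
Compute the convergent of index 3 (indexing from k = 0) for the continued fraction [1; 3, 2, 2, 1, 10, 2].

22/17

Using pₖ = aₖpₖ₋₁ + pₖ₋₂, qₖ = aₖqₖ₋₁ + qₖ₋₂ (with p₋₁=1, p₋₂=0, q₋₁=0, q₋₂=1):
  k=0: a=1, p=1, q=1
  k=1: a=3, p=4, q=3
  k=2: a=2, p=9, q=7
  k=3: a=2, p=22, q=17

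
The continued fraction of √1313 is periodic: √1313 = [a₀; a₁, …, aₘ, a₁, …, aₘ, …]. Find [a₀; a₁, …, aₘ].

[36; 4, 4, 72]

a₀ = ⌊√1313⌋ = 36.
With m₀=0, d₀=1 and mₖ₊₁ = dₖaₖ − mₖ, dₖ₊₁ = (n − mₖ₊₁²)/dₖ, aₖ₊₁ = ⌊(a₀+mₖ₊₁)/dₖ₊₁⌋:
  k=1: m=36, d=17, a=4
  k=2: m=32, d=17, a=4
  k=3: m=36, d=1, a=72
d=1 and a=2a₀=72 at k=3, so the next step gives (m, d) = (36, 17) again — its k=1 value — and the period has length 3.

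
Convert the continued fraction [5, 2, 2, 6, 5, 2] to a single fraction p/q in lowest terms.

Fold from the inside: start with 2/1.
  5 + 1/2 = 11/2
  6 + 2/11 = 68/11
  2 + 11/68 = 147/68
  2 + 68/147 = 362/147
  5 + 147/362 = 1957/362

1957/362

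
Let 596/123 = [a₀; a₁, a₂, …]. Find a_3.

596 = 4·123 + 104   →  a_0 = 4
123 = 1·104 + 19   →  a_1 = 1
104 = 5·19 + 9   →  a_2 = 5
19 = 2·9 + 1   →  a_3 = 2

2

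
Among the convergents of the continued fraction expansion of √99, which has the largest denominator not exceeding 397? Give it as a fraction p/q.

3771/379

√99 = [9; 1, 18, …] (period length 2).
Convergents:
  p_0/q_0 = 9/1
  p_1/q_1 = 10/1
  p_2/q_2 = 189/19
  p_3/q_3 = 199/20
  p_4/q_4 = 3771/379
  p_5/q_5 = 3970/399
q_4 = 379 ≤ 397 < 399 = q_5, so the answer is 3771/379.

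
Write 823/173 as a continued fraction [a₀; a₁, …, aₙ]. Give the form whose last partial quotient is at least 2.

823 = 4*173 + 131
173 = 1*131 + 42
131 = 3*42 + 5
42 = 8*5 + 2
5 = 2*2 + 1
2 = 2*1 + 0  (stop)
So 823/173 = [4; 1, 3, 8, 2, 2].

[4; 1, 3, 8, 2, 2]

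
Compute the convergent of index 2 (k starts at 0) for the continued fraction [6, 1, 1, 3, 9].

13/2

Using pₖ = aₖpₖ₋₁ + pₖ₋₂, qₖ = aₖqₖ₋₁ + qₖ₋₂ (with p₋₁=1, p₋₂=0, q₋₁=0, q₋₂=1):
  k=0: a=6, p=6, q=1
  k=1: a=1, p=7, q=1
  k=2: a=1, p=13, q=2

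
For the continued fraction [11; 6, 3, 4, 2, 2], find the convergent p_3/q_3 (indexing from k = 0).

915/82

Using pₖ = aₖpₖ₋₁ + pₖ₋₂, qₖ = aₖqₖ₋₁ + qₖ₋₂ (with p₋₁=1, p₋₂=0, q₋₁=0, q₋₂=1):
  k=0: a=11, p=11, q=1
  k=1: a=6, p=67, q=6
  k=2: a=3, p=212, q=19
  k=3: a=4, p=915, q=82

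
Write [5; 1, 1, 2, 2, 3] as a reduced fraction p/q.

Using pₖ = aₖpₖ₋₁ + pₖ₋₂ and qₖ = aₖqₖ₋₁ + qₖ₋₂:
  k=0: a=5, p=5, q=1
  k=1: a=1, p=6, q=1
  k=2: a=1, p=11, q=2
  k=3: a=2, p=28, q=5
  k=4: a=2, p=67, q=12
  k=5: a=3, p=229, q=41

229/41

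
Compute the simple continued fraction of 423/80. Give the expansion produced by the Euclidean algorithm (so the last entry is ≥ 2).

423 = 5*80 + 23
80 = 3*23 + 11
23 = 2*11 + 1
11 = 11*1 + 0  (stop)
So 423/80 = [5; 3, 2, 11].

[5; 3, 2, 11]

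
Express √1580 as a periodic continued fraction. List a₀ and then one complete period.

[39; 1, 2, 1, 78]

a₀ = ⌊√1580⌋ = 39.
With m₀=0, d₀=1 and mₖ₊₁ = dₖaₖ − mₖ, dₖ₊₁ = (n − mₖ₊₁²)/dₖ, aₖ₊₁ = ⌊(a₀+mₖ₊₁)/dₖ₊₁⌋:
  k=1: m=39, d=59, a=1
  k=2: m=20, d=20, a=2
  k=3: m=20, d=59, a=1
  k=4: m=39, d=1, a=78
d=1 and a=2a₀=78 at k=4, so the next step gives (m, d) = (39, 59) again — its k=1 value — and the period has length 4.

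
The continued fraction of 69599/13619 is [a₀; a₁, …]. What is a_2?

18

69599 = 5·13619 + 1504   →  a_0 = 5
13619 = 9·1504 + 83   →  a_1 = 9
1504 = 18·83 + 10   →  a_2 = 18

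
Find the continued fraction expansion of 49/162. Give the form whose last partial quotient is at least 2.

49 = 0·162 + 49
162 = 3·49 + 15
49 = 3·15 + 4
15 = 3·4 + 3
4 = 1·3 + 1
3 = 3·1 + 0  (stop)
So 49/162 = [0; 3, 3, 3, 1, 3].

[0; 3, 3, 3, 1, 3]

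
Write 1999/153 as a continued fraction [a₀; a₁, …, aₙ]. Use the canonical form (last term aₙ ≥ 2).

[13; 15, 3, 3]

1999 = 13×153 + 10
153 = 15×10 + 3
10 = 3×3 + 1
3 = 3×1 + 0  (stop)
So 1999/153 = [13; 15, 3, 3].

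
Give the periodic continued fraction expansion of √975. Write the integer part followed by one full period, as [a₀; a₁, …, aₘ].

a₀ = ⌊√975⌋ = 31.
With m₀=0, d₀=1 and mₖ₊₁ = dₖaₖ − mₖ, dₖ₊₁ = (n − mₖ₊₁²)/dₖ, aₖ₊₁ = ⌊(a₀+mₖ₊₁)/dₖ₊₁⌋:
  k=1: m=31, d=14, a=4
  k=2: m=25, d=25, a=2
  k=3: m=25, d=14, a=4
  k=4: m=31, d=1, a=62
d=1 and a=2a₀=62 at k=4, so the next step gives (m, d) = (31, 14) again — its k=1 value — and the period has length 4.

[31; 4, 2, 4, 62]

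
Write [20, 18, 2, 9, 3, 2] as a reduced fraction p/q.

Using pₖ = aₖpₖ₋₁ + pₖ₋₂ and qₖ = aₖqₖ₋₁ + qₖ₋₂:
  k=0: a=20, p=20, q=1
  k=1: a=18, p=361, q=18
  k=2: a=2, p=742, q=37
  k=3: a=9, p=7039, q=351
  k=4: a=3, p=21859, q=1090
  k=5: a=2, p=50757, q=2531

50757/2531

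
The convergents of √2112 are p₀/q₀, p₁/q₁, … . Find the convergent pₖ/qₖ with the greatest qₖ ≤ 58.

1057/23

√2112 = [45; 1, 21, 1, 90, …] (period length 4).
Convergents:
  p_0/q_0 = 45/1
  p_1/q_1 = 46/1
  p_2/q_2 = 1011/22
  p_3/q_3 = 1057/23
  p_4/q_4 = 96141/2092
q_3 = 23 ≤ 58 < 2092 = q_4, so the answer is 1057/23.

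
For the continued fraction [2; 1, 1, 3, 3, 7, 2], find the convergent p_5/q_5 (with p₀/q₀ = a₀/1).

Using pₖ = aₖpₖ₋₁ + pₖ₋₂, qₖ = aₖqₖ₋₁ + qₖ₋₂ (with p₋₁=1, p₋₂=0, q₋₁=0, q₋₂=1):
  k=0: a=2, p=2, q=1
  k=1: a=1, p=3, q=1
  k=2: a=1, p=5, q=2
  k=3: a=3, p=18, q=7
  k=4: a=3, p=59, q=23
  k=5: a=7, p=431, q=168

431/168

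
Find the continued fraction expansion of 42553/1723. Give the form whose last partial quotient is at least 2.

[24; 1, 2, 3, 3, 12, 1, 3]

42553 = 24·1723 + 1201
1723 = 1·1201 + 522
1201 = 2·522 + 157
522 = 3·157 + 51
157 = 3·51 + 4
51 = 12·4 + 3
4 = 1·3 + 1
3 = 3·1 + 0  (stop)
So 42553/1723 = [24; 1, 2, 3, 3, 12, 1, 3].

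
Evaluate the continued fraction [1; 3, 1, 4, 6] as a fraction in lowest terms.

149/118

Using pₖ = aₖpₖ₋₁ + pₖ₋₂ and qₖ = aₖqₖ₋₁ + qₖ₋₂:
  k=0: a=1, p=1, q=1
  k=1: a=3, p=4, q=3
  k=2: a=1, p=5, q=4
  k=3: a=4, p=24, q=19
  k=4: a=6, p=149, q=118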